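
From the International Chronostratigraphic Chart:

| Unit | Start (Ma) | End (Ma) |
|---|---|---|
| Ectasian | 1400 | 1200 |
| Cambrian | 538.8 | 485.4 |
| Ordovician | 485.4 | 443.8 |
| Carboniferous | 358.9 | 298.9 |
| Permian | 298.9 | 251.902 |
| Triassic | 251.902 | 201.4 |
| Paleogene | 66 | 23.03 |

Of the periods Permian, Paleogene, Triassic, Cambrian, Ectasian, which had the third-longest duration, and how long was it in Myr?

Triassic, 50.502 million years

Start − end for each: Permian 298.9 − 251.902 = 46.998; Paleogene 66 − 23.03 = 42.97; Triassic 251.902 − 201.4 = 50.502; Cambrian 538.8 − 485.4 = 53.4; Ectasian 1400 − 1200 = 200.
Ranking these from longest: Ectasian > Cambrian > Triassic > Permian > Paleogene.
Position 3 in that ranking is Triassic, which lasted 50.502 Myr.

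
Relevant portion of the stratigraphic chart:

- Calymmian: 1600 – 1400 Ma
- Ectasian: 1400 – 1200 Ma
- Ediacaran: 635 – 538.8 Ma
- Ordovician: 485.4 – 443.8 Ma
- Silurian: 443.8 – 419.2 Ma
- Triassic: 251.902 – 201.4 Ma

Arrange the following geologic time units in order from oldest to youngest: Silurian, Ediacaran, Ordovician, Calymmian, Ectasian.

Calymmian, Ectasian, Ediacaran, Ordovician, Silurian

Sorting by start age (descending Ma, since larger Ma = older): Calymmian start 1600, Ectasian start 1400, Ediacaran start 635, Ordovician start 485.4, Silurian start 443.8.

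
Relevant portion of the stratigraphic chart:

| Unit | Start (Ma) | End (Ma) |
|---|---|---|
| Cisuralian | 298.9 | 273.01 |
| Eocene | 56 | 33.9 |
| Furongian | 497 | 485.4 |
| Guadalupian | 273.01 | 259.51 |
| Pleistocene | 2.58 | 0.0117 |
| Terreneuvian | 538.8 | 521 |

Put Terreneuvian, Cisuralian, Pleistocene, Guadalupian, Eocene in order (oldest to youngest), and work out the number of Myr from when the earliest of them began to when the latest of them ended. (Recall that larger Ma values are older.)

Terreneuvian → Cisuralian → Guadalupian → Eocene → Pleistocene; total span 538.7883 Myr

From the excerpt: Terreneuvian 538.8–521; Cisuralian 298.9–273.01; Pleistocene 2.58–0.0117; Guadalupian 273.01–259.51; Eocene 56–33.9 (Ma).
Larger Ma is earlier, so the oldest is Terreneuvian and the youngest is Pleistocene; oldest to youngest: Terreneuvian, Cisuralian, Guadalupian, Eocene, Pleistocene.
Oldest start 538.8 minus youngest end 0.0117 gives 538.7883 Myr overall.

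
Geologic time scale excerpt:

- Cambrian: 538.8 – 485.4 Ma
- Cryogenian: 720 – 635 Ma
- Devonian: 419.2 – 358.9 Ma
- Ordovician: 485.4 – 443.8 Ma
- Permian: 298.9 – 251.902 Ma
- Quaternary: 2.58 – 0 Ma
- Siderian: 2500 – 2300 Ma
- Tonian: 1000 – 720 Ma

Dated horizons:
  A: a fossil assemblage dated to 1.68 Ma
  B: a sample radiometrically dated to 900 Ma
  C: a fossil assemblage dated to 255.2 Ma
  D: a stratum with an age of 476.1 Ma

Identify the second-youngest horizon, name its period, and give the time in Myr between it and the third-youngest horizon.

C, in the Permian; 220.9 million years to D

Smaller Ma means younger, so youngest first: A 1.68 < C 255.2 < D 476.1 < B 900.
Counting 2 along gives C (255.2 Ma); the excerpt puts that inside the Permian, 298.9–251.902 Ma.
Next in line is D (476.1 Ma), and 476.1 − 255.2 = 220.9 Myr.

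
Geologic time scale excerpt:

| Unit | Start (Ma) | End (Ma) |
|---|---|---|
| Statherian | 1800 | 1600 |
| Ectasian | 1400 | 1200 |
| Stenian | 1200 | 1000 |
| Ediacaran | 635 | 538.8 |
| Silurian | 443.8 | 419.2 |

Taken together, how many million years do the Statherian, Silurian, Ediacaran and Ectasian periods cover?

520.8 million years

Each duration: Statherian = 200; Silurian = 24.6; Ediacaran = 96.2; Ectasian = 200.
Sum: 200 + 24.6 + 96.2 + 200 = 520.8 Myr.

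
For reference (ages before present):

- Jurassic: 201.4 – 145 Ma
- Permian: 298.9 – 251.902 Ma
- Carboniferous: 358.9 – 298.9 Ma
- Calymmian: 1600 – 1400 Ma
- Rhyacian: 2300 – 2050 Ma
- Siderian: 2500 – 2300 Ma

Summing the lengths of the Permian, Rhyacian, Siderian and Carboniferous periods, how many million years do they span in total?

Duration is start − end for each: (298.9 − 251.902) + (2300 − 2050) + (2500 − 2300) + (358.9 − 298.9).
That is 46.998 + 250 + 200 + 60, which totals 556.998 million years.

556.998 million years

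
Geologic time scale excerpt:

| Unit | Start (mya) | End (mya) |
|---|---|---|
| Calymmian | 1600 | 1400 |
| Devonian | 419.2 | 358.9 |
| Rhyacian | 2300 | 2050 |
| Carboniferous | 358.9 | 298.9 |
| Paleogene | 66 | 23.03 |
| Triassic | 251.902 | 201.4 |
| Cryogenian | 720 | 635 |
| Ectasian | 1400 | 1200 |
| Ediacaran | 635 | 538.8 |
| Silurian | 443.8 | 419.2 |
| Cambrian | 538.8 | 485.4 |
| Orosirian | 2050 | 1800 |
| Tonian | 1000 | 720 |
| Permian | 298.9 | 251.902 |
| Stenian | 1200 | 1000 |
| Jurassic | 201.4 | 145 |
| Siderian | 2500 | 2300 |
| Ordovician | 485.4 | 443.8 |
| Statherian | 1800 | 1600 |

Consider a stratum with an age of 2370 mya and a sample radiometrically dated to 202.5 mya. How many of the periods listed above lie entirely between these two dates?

15

The older date is 2370 Ma and the younger is 202.5 Ma.
Periods with start < 2370 and end > 202.5 Ma: Rhyacian (2300–2050), Orosirian (2050–1800), Statherian (1800–1600), Calymmian (1600–1400), Ectasian (1400–1200), Stenian (1200–1000), Tonian (1000–720), Cryogenian (720–635), Ediacaran (635–538.8), Cambrian (538.8–485.4), Ordovician (485.4–443.8), Silurian (443.8–419.2), Devonian (419.2–358.9), Carboniferous (358.9–298.9), Permian (298.9–251.902).
That is 15 complete periods.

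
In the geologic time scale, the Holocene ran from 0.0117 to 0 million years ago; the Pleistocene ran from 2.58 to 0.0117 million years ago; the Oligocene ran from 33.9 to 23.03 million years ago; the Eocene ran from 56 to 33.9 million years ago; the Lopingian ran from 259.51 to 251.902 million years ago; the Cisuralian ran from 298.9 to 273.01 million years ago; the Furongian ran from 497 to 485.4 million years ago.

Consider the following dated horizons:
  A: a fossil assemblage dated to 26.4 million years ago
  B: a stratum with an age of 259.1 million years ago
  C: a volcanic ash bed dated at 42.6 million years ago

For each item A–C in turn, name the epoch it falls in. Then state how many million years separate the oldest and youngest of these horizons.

A: 26.4 Ma lies in 33.9–23.03 Ma, so Oligocene.
B: 259.1 Ma lies in 259.51–251.902 Ma, so Lopingian.
C: 42.6 Ma lies in 56–33.9 Ma, so Eocene.
Oldest = 259.1 Ma, youngest = 26.4 Ma → span 232.7 Myr.

A — Oligocene; B — Lopingian; C — Eocene; span 232.7 million years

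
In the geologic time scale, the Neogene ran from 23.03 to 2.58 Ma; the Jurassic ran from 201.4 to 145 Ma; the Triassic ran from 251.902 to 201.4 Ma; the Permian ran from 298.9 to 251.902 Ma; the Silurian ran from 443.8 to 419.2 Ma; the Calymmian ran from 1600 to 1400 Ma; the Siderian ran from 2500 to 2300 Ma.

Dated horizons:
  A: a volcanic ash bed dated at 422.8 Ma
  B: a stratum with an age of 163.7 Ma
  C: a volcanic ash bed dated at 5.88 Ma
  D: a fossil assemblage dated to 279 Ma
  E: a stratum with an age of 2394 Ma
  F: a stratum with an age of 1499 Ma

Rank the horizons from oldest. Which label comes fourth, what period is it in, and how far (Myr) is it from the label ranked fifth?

D, in the Permian; 115.3 million years to B

Sorted oldest-first by Ma: E (2394), F (1499), A (422.8), D (279), B (163.7), C (5.88).
The fourth oldest is D at 279 Ma, which lies in 298.9–251.902 Ma: the Permian.
The fifth oldest is B at 163.7 Ma; separation = |279 − 163.7| = 115.3 Myr.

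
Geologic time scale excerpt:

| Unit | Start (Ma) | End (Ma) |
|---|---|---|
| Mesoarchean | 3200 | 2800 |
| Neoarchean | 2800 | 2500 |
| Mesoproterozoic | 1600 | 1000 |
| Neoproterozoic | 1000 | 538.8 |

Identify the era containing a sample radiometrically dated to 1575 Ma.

Mesoproterozoic

1575 Ma lies between 1600 and 1000 Ma, so it falls in the Mesoproterozoic.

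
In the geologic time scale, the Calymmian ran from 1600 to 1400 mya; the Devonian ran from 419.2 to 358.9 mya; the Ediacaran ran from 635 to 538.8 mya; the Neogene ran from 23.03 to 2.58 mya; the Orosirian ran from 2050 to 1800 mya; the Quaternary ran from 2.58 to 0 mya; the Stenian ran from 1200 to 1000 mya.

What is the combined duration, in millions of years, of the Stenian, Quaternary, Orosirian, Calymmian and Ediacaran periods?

Duration is start − end for each: (1200 − 1000) + (2.58 − 0) + (2050 − 1800) + (1600 − 1400) + (635 − 538.8).
That is 200 + 2.58 + 250 + 200 + 96.2, which totals 748.78 million years.

748.78 million years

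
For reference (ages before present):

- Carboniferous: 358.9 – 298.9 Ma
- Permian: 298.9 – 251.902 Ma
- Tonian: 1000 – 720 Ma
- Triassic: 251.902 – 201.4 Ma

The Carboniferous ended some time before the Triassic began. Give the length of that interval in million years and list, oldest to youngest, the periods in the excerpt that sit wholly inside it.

The Carboniferous closes at 298.9 Ma and the Triassic opens at 251.902 Ma, so the interval is 298.9 − 251.902 = 46.998 Myr.
A period fits inside if it starts at or after 298.9 Ma and ends at or before 251.902 Ma; oldest first that gives Permian.

46.998 million years; Permian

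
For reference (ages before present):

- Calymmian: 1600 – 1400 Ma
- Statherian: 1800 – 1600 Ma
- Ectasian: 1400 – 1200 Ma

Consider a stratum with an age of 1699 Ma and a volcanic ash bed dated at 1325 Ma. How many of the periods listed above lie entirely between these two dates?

1699 Ma sits inside the Statherian (1800–1600) and 1325 Ma inside the Ectasian (1400–1200); neither of those is wholly between the two dates.
The listed periods lying completely between them are Calymmian — 1 in all.

1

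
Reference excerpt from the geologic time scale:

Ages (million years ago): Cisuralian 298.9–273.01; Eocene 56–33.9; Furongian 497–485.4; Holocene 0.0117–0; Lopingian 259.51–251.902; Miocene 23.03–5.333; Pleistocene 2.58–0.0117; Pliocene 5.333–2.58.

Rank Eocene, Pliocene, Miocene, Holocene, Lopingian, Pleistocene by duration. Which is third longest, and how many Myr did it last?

Start − end for each: Eocene 56 − 33.9 = 22.1; Pliocene 5.333 − 2.58 = 2.753; Miocene 23.03 − 5.333 = 17.697; Holocene 0.0117 − 0 = 0.0117; Lopingian 259.51 − 251.902 = 7.608; Pleistocene 2.58 − 0.0117 = 2.5683.
Ranking these from longest: Eocene > Miocene > Lopingian > Pliocene > Pleistocene > Holocene.
Position 3 in that ranking is Lopingian, which lasted 7.608 Myr.

Lopingian, 7.608 million years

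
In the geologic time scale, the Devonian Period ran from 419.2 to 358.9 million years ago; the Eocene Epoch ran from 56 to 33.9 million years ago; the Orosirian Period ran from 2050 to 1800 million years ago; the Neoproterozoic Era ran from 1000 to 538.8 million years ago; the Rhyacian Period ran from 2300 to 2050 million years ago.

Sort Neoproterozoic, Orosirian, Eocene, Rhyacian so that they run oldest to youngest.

The oldest of these is Rhyacian (starts 2300 Ma) and the youngest is Eocene (ends 33.9 Ma).
In between, by decreasing start age: Orosirian (2050), Neoproterozoic (1000).

Rhyacian, Orosirian, Neoproterozoic, Eocene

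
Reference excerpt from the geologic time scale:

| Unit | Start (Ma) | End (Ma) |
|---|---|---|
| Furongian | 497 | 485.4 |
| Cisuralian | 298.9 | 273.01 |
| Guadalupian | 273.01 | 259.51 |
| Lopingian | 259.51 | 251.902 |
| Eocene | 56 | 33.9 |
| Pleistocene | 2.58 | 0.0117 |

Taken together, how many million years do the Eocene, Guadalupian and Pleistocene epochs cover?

38.1683 million years

Duration is start − end for each: (56 − 33.9) + (273.01 − 259.51) + (2.58 − 0.0117).
That is 22.1 + 13.5 + 2.5683, which totals 38.1683 million years.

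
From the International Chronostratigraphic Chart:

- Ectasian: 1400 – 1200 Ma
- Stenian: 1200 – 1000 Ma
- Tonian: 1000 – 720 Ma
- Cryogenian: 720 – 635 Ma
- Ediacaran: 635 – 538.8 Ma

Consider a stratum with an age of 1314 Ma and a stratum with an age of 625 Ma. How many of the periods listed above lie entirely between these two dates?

3

The older date is 1314 Ma and the younger is 625 Ma.
Periods with start < 1314 and end > 625 Ma: Stenian (1200–1000), Tonian (1000–720), Cryogenian (720–635).
That is 3 complete periods.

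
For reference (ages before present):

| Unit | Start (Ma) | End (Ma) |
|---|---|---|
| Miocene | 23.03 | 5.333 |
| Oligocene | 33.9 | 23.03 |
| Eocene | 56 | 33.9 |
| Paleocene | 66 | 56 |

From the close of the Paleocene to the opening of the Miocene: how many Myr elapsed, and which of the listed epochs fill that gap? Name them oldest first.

The Paleocene closes at 56 Ma and the Miocene opens at 23.03 Ma, so the interval is 56 − 23.03 = 32.97 Myr.
An epoch fits inside if it starts at or after 56 Ma and ends at or before 23.03 Ma; oldest first that gives Eocene, Oligocene.

32.97 million years; Eocene, Oligocene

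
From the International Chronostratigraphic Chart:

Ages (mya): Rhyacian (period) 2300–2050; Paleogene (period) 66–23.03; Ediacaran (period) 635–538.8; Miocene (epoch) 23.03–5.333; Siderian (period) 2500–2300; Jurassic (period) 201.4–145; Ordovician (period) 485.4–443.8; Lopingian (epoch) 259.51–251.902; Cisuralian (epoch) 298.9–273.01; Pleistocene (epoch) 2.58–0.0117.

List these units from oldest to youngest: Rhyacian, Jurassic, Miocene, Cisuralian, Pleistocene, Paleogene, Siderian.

Siderian, Rhyacian, Cisuralian, Jurassic, Paleogene, Miocene, Pleistocene

Read off each span (Ma): Rhyacian 2300–2050; Jurassic 201.4–145; Miocene 23.03–5.333; Cisuralian 298.9–273.01; Pleistocene 2.58–0.0117; Paleogene 66–23.03; Siderian 2500–2300.
Larger Ma is older, so oldest→youngest is Siderian, Rhyacian, Cisuralian, Jurassic, Paleogene, Miocene, Pleistocene.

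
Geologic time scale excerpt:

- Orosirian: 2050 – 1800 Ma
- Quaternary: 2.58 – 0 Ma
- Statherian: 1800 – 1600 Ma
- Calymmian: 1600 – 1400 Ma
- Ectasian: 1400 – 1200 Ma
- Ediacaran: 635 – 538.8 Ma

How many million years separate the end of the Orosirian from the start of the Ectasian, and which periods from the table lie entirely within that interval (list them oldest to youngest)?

400 million years; Statherian, Calymmian

The Orosirian closes at 1800 Ma and the Ectasian opens at 1400 Ma, so the interval is 1800 − 1400 = 400 Myr.
A period fits inside if it starts at or after 1800 Ma and ends at or before 1400 Ma; oldest first that gives Statherian, Calymmian.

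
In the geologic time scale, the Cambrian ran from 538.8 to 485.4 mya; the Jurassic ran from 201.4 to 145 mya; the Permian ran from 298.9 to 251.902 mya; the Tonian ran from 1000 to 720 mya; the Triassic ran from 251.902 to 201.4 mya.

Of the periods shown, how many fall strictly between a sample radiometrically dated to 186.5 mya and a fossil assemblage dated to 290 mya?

290 Ma sits inside the Permian (298.9–251.902) and 186.5 Ma inside the Jurassic (201.4–145); neither of those is wholly between the two dates.
The listed periods lying completely between them are Triassic — 1 in all.

1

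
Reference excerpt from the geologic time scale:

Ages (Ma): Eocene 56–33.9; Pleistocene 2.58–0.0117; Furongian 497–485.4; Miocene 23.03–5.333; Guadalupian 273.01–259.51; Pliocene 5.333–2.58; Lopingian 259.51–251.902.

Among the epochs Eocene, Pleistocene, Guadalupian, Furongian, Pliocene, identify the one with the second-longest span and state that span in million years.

Guadalupian, 13.5 million years

Start − end for each: Eocene 56 − 33.9 = 22.1; Pleistocene 2.58 − 0.0117 = 2.5683; Guadalupian 273.01 − 259.51 = 13.5; Furongian 497 − 485.4 = 11.6; Pliocene 5.333 − 2.58 = 2.753.
Ranking these from longest: Eocene > Guadalupian > Furongian > Pliocene > Pleistocene.
Position 2 in that ranking is Guadalupian, which lasted 13.5 Myr.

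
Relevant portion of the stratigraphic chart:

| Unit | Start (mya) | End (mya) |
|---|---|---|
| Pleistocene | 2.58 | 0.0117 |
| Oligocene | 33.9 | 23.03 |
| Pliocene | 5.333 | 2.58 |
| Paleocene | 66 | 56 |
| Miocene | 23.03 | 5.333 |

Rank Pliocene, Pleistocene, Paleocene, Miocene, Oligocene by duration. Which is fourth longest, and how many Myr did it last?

Pliocene, 2.753 million years

Start − end for each: Pliocene 5.333 − 2.58 = 2.753; Pleistocene 2.58 − 0.0117 = 2.5683; Paleocene 66 − 56 = 10; Miocene 23.03 − 5.333 = 17.697; Oligocene 33.9 − 23.03 = 10.87.
Ranking these from longest: Miocene > Oligocene > Paleocene > Pliocene > Pleistocene.
Position 4 in that ranking is Pliocene, which lasted 2.753 Myr.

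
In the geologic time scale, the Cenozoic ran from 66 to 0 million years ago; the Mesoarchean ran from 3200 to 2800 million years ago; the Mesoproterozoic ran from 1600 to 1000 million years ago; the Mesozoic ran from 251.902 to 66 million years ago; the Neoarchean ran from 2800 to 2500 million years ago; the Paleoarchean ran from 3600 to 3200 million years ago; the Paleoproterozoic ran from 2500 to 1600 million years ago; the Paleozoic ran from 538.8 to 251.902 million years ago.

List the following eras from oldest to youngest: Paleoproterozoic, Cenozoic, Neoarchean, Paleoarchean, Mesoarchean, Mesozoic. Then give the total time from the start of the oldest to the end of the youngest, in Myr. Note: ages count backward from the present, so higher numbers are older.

Paleoarchean, Mesoarchean, Neoarchean, Paleoproterozoic, Mesozoic, Cenozoic; total span 3600 Myr

From the excerpt: Paleoproterozoic 2500–1600; Cenozoic 66–0; Neoarchean 2800–2500; Paleoarchean 3600–3200; Mesoarchean 3200–2800; Mesozoic 251.902–66 (Ma).
Larger Ma is earlier, so the oldest is Paleoarchean and the youngest is Cenozoic; oldest to youngest: Paleoarchean, Mesoarchean, Neoarchean, Paleoproterozoic, Mesozoic, Cenozoic.
Oldest start 3600 minus youngest end 0 gives 3600 Myr overall.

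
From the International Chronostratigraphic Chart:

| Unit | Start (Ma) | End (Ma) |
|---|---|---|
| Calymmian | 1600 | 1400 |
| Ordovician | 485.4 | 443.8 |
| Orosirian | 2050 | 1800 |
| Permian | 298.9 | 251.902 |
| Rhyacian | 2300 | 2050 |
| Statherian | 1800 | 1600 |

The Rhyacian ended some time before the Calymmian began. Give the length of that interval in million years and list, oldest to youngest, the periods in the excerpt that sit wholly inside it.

450 million years; Orosirian, Statherian

The Rhyacian closes at 2050 Ma and the Calymmian opens at 1600 Ma, so the interval is 2050 − 1600 = 450 Myr.
A period fits inside if it starts at or after 2050 Ma and ends at or before 1600 Ma; oldest first that gives Orosirian, Statherian.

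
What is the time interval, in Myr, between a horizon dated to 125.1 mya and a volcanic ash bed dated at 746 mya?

746 − 125.1 = 620.9 million years.

620.9 million years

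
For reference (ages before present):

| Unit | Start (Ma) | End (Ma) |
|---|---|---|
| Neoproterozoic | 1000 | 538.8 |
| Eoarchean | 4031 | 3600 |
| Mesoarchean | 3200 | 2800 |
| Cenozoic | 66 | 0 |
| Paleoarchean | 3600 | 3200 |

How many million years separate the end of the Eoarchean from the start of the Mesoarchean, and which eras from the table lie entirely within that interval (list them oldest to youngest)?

400 million years; Paleoarchean

End of Eoarchean = 3600 Ma; start of Mesoarchean = 3200 Ma.
Gap = 3600 − 3200 = 400 Myr.
Eras wholly inside 3600–3200 Ma: Paleoarchean (3600–3200).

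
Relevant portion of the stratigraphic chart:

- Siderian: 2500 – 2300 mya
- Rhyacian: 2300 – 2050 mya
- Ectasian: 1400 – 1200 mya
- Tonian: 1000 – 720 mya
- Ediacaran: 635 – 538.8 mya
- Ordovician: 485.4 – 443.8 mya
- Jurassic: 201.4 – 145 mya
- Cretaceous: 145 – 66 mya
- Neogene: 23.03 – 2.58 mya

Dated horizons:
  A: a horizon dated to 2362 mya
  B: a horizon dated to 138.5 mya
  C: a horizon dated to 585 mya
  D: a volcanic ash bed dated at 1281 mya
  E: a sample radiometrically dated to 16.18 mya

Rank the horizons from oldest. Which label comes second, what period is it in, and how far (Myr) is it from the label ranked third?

Sorted oldest-first by Ma: A (2362), D (1281), C (585), B (138.5), E (16.18).
The second oldest is D at 1281 Ma, which lies in 1400–1200 Ma: the Ectasian.
The third oldest is C at 585 Ma; separation = |1281 − 585| = 696 Myr.

D, in the Ectasian; 696 million years to C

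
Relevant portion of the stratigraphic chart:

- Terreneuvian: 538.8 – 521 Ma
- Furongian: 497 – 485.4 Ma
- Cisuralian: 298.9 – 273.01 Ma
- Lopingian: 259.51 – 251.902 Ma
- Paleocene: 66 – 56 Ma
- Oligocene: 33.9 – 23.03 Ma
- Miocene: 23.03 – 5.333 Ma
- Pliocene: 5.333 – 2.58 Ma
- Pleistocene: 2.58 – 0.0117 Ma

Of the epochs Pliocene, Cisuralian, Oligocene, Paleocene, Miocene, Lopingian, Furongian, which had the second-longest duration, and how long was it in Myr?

Durations: Pliocene 2.753; Cisuralian 25.89; Oligocene 10.87; Paleocene 10; Miocene 17.697; Lopingian 7.608; Furongian 11.6 Myr.
Sorted longest-first: Cisuralian (25.89), Miocene (17.697), Furongian (11.6), Oligocene (10.87), Paleocene (10), Lopingian (7.608), Pliocene (2.753).
The second longest is Miocene at 17.697 Myr.

Miocene, 17.697 million years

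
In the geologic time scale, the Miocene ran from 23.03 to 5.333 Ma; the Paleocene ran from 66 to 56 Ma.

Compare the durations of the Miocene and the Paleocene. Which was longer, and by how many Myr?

Miocene, by 7.697 million years

Miocene: 23.03 − 5.333 = 17.697 Myr.
Paleocene: 66 − 56 = 10 Myr.
Difference: 17.697 − 10 = 7.697 Myr, so the Miocene was longer.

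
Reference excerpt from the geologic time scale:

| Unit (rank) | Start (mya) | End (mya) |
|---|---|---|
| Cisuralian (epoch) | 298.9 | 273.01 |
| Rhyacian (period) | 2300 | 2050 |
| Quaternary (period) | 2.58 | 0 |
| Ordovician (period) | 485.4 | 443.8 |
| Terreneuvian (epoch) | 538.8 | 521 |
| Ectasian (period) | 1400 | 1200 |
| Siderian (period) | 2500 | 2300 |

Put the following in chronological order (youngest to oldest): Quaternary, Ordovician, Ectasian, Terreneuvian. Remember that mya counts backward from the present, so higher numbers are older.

Read off each span (Ma): Quaternary 2.58–0; Ordovician 485.4–443.8; Ectasian 1400–1200; Terreneuvian 538.8–521.
Larger Ma is older, so oldest→youngest is Ectasian, Terreneuvian, Ordovician, Quaternary; reverse it for youngest→oldest.

Quaternary, Ordovician, Terreneuvian, Ectasian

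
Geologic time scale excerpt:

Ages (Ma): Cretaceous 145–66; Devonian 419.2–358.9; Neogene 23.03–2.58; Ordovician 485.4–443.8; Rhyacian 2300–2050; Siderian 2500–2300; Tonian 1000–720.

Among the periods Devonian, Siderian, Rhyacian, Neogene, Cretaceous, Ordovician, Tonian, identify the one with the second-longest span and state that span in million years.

Durations: Devonian 60.3; Siderian 200; Rhyacian 250; Neogene 20.45; Cretaceous 79; Ordovician 41.6; Tonian 280 Myr.
Sorted longest-first: Tonian (280), Rhyacian (250), Siderian (200), Cretaceous (79), Devonian (60.3), Ordovician (41.6), Neogene (20.45).
The second longest is Rhyacian at 250 Myr.

Rhyacian, 250 million years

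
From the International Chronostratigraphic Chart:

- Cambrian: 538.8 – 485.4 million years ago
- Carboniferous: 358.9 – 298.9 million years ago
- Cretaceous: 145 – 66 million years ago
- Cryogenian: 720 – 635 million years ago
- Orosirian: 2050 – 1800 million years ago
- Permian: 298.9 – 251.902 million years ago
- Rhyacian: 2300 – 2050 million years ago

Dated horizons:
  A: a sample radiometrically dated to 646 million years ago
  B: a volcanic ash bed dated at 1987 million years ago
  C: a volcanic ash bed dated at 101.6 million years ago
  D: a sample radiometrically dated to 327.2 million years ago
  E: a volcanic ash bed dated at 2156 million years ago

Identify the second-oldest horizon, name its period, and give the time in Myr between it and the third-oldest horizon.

B, in the Orosirian; 1341 million years to A

Larger Ma means older, so oldest first: E 2156 > B 1987 > A 646 > D 327.2 > C 101.6.
Counting 2 along gives B (1987 Ma); the excerpt puts that inside the Orosirian, 2050–1800 Ma.
Next in line is A (646 Ma), and 1987 − 646 = 1341 Myr.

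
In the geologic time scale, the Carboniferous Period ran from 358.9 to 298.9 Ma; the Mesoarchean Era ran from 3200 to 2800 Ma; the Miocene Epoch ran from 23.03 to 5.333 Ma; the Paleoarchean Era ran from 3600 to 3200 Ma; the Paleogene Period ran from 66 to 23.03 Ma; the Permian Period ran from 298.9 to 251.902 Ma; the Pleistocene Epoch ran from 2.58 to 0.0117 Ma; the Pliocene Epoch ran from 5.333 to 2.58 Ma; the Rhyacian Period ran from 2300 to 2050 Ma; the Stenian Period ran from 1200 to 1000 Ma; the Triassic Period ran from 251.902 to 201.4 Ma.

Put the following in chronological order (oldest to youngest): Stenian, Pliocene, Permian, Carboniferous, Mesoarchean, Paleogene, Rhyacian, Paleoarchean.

Sorting by start age (descending Ma, since larger Ma = older): Paleoarchean began 3600, Mesoarchean began 3200, Rhyacian began 2300, Stenian began 1200, Carboniferous began 358.9, Permian began 298.9, Paleogene began 66, Pliocene began 5.333.

Paleoarchean, then Mesoarchean, then Rhyacian, then Stenian, then Carboniferous, then Permian, then Paleogene, then Pliocene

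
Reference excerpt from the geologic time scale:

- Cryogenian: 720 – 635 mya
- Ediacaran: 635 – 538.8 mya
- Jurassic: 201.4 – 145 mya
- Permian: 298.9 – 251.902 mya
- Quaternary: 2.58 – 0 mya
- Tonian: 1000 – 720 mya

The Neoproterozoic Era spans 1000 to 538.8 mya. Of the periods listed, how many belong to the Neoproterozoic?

3

Periods inside 1000–538.8 Ma: Tonian, Cryogenian, Ediacaran — 3 in total.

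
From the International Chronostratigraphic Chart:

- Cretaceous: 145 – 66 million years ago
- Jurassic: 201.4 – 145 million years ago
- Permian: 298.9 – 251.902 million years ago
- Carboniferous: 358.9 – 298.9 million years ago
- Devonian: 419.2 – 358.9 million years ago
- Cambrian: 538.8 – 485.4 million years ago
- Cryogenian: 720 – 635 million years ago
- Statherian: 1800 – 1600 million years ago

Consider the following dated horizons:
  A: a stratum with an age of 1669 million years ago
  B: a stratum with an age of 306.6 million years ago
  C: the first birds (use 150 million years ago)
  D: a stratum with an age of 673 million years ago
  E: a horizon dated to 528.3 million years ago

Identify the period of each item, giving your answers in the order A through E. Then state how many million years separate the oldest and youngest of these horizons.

A: 1669 Ma lies in 1800–1600 Ma, so Statherian.
B: 306.6 Ma lies in 358.9–298.9 Ma, so Carboniferous.
C: 150 Ma lies in 201.4–145 Ma, so Jurassic.
D: 673 Ma lies in 720–635 Ma, so Cryogenian.
E: 528.3 Ma lies in 538.8–485.4 Ma, so Cambrian.
Oldest = 1669 Ma, youngest = 150 Ma → span 1519 Myr.

A — Statherian; B — Carboniferous; C — Jurassic; D — Cryogenian; E — Cambrian; span 1519 million years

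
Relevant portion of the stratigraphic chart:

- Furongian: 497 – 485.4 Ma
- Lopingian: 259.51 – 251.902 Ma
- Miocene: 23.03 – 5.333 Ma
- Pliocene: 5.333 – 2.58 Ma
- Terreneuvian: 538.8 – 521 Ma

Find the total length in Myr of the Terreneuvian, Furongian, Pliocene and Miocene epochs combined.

Each duration: Terreneuvian = 17.8; Furongian = 11.6; Pliocene = 2.753; Miocene = 17.697.
Sum: 17.8 + 11.6 + 2.753 + 17.697 = 49.85 Myr.

49.85 million years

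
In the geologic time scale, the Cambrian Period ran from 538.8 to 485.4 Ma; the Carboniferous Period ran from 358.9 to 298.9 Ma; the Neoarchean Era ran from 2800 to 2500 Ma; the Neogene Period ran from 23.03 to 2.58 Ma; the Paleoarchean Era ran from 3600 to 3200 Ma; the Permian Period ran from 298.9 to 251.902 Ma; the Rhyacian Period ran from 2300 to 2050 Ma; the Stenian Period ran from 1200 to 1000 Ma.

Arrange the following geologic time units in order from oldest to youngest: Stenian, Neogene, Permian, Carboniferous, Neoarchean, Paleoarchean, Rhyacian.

Paleoarchean, Neoarchean, Rhyacian, Stenian, Carboniferous, Permian, Neogene

Sorting by start age (descending Ma, since larger Ma = older): Paleoarchean start 3600, Neoarchean start 2800, Rhyacian start 2300, Stenian start 1200, Carboniferous start 358.9, Permian start 298.9, Neogene start 23.03.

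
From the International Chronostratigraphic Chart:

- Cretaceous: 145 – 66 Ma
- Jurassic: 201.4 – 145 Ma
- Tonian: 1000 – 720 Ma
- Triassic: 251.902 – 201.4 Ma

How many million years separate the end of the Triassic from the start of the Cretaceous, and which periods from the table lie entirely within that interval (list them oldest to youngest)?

The Triassic closes at 201.4 Ma and the Cretaceous opens at 145 Ma, so the interval is 201.4 − 145 = 56.4 Myr.
A period fits inside if it starts at or after 201.4 Ma and ends at or before 145 Ma; oldest first that gives Jurassic.

56.4 million years; Jurassic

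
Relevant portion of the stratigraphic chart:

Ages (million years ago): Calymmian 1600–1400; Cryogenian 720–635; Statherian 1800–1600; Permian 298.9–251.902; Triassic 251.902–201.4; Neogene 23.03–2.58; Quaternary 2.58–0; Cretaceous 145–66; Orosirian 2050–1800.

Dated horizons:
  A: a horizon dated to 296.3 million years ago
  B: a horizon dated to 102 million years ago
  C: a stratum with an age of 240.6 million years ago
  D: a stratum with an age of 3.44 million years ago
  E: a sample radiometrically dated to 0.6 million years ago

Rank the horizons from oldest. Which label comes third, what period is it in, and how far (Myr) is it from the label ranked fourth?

Larger Ma means older, so oldest first: A 296.3 > C 240.6 > B 102 > D 3.44 > E 0.6.
Counting 3 along gives B (102 Ma); the excerpt puts that inside the Cretaceous, 145–66 Ma.
Next in line is D (3.44 Ma), and 102 − 3.44 = 98.56 Myr.

B, in the Cretaceous; 98.56 million years to D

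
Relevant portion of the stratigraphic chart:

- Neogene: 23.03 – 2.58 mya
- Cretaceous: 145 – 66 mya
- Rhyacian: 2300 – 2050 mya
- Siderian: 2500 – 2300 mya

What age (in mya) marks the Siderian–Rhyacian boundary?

2300 mya

The Siderian ends and the Rhyacian begins at 2300 mya.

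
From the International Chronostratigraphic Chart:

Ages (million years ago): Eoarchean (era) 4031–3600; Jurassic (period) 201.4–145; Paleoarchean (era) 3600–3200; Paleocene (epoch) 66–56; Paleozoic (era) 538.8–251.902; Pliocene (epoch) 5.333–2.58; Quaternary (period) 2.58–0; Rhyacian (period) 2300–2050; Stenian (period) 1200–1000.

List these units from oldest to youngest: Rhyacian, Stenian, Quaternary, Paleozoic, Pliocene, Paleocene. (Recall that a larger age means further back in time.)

Rhyacian, then Stenian, then Paleozoic, then Paleocene, then Pliocene, then Quaternary

The oldest of these is Rhyacian (starts 2300 Ma) and the youngest is Quaternary (ends 0 Ma).
In between, by decreasing start age: Stenian (1200), Paleozoic (538.8), Paleocene (66), Pliocene (5.333).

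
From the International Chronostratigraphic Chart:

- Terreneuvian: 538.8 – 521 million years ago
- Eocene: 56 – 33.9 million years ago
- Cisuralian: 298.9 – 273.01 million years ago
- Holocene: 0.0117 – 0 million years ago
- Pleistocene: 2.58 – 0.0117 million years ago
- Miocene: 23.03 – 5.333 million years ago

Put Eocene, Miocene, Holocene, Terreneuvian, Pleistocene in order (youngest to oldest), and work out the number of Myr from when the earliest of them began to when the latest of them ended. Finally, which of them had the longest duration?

Holocene → Pleistocene → Miocene → Eocene → Terreneuvian; total span 538.8 Myr; longest is Eocene

From the excerpt: Eocene 56–33.9; Miocene 23.03–5.333; Holocene 0.0117–0; Terreneuvian 538.8–521; Pleistocene 2.58–0.0117 (Ma).
Larger Ma is earlier, so the oldest is Terreneuvian and the youngest is Holocene; youngest to oldest: Holocene, Pleistocene, Miocene, Eocene, Terreneuvian.
Oldest start 538.8 minus youngest end 0 gives 538.8 Myr overall.
Individual lengths (start − end): Pleistocene 2.5683; Holocene 0.0117; Terreneuvian 17.8; Eocene 22.1; Miocene 17.697. The largest is Eocene at 22.1 Myr.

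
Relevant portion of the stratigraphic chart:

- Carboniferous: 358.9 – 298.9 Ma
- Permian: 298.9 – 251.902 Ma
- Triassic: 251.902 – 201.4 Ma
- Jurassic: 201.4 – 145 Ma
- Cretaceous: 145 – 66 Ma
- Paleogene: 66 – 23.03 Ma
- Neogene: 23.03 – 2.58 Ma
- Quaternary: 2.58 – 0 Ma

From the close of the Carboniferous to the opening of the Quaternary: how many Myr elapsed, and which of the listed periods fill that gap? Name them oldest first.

End of Carboniferous = 298.9 Ma; start of Quaternary = 2.58 Ma.
Gap = 298.9 − 2.58 = 296.32 Myr.
Periods wholly inside 298.9–2.58 Ma: Permian (298.9–251.902), Triassic (251.902–201.4), Jurassic (201.4–145), Cretaceous (145–66), Paleogene (66–23.03), Neogene (23.03–2.58).

296.32 million years; Permian, Triassic, Jurassic, Cretaceous, Paleogene, Neogene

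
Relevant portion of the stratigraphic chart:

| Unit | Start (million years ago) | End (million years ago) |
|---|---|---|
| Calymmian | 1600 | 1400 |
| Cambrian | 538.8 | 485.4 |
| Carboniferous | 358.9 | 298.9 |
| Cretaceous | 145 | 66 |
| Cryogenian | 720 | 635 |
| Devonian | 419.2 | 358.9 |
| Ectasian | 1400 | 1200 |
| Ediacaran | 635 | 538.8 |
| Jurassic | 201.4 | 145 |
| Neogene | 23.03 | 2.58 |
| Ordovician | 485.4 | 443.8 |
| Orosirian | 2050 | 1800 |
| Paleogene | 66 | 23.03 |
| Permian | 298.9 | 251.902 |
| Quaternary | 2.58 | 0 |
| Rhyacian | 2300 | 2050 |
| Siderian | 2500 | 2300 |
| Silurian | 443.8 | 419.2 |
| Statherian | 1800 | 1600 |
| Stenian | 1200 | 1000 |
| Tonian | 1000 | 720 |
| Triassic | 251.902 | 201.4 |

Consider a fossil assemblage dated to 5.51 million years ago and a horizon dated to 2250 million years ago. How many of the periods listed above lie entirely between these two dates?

18

The older date is 2250 Ma and the younger is 5.51 Ma.
Periods with start < 2250 and end > 5.51 Ma: Orosirian (2050–1800), Statherian (1800–1600), Calymmian (1600–1400), Ectasian (1400–1200), Stenian (1200–1000), Tonian (1000–720), Cryogenian (720–635), Ediacaran (635–538.8), Cambrian (538.8–485.4), Ordovician (485.4–443.8), Silurian (443.8–419.2), Devonian (419.2–358.9), Carboniferous (358.9–298.9), Permian (298.9–251.902), Triassic (251.902–201.4), Jurassic (201.4–145), Cretaceous (145–66), Paleogene (66–23.03).
That is 18 complete periods.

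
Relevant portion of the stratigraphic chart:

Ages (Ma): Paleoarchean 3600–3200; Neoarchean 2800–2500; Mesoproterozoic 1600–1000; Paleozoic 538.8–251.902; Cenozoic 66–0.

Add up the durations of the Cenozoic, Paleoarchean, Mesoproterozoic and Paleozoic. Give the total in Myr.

1352.898 million years

Each duration: Cenozoic = 66; Paleoarchean = 400; Mesoproterozoic = 600; Paleozoic = 286.898.
Sum: 66 + 400 + 600 + 286.898 = 1352.898 Myr.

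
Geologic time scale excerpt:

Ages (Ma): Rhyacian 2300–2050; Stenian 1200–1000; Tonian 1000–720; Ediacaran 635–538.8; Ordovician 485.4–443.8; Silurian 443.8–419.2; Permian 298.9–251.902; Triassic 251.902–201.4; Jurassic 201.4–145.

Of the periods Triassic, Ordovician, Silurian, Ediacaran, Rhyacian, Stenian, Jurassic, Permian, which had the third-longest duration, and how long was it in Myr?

Start − end for each: Triassic 251.902 − 201.4 = 50.502; Ordovician 485.4 − 443.8 = 41.6; Silurian 443.8 − 419.2 = 24.6; Ediacaran 635 − 538.8 = 96.2; Rhyacian 2300 − 2050 = 250; Stenian 1200 − 1000 = 200; Jurassic 201.4 − 145 = 56.4; Permian 298.9 − 251.902 = 46.998.
Ranking these from longest: Rhyacian > Stenian > Ediacaran > Jurassic > Triassic > Permian > Ordovician > Silurian.
Position 3 in that ranking is Ediacaran, which lasted 96.2 Myr.

Ediacaran, 96.2 million years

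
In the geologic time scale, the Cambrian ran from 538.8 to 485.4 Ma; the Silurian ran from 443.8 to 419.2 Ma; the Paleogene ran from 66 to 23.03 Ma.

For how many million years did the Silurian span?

443.8 − 419.2 = 24.6 million years.

24.6 million years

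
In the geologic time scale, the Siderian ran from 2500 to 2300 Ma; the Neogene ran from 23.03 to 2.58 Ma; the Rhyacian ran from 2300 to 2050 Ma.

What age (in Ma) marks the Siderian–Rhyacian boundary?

2300 Ma

The Siderian ends and the Rhyacian begins at 2300 Ma.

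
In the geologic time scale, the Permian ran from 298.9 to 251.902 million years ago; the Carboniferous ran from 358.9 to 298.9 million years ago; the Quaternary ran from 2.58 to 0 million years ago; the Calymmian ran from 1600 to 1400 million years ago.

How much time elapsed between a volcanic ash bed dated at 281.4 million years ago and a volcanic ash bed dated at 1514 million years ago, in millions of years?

1514 − 281.4 = 1232.6 million years.

1232.6 million years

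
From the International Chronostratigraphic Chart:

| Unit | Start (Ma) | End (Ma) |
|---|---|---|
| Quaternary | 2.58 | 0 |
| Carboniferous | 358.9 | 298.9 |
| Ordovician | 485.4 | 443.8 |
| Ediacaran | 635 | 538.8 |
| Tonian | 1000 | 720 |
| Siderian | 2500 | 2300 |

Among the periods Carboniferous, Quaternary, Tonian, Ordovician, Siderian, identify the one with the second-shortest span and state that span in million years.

Ordovician, 41.6 million years

Start − end for each: Carboniferous 358.9 − 298.9 = 60; Quaternary 2.58 − 0 = 2.58; Tonian 1000 − 720 = 280; Ordovician 485.4 − 443.8 = 41.6; Siderian 2500 − 2300 = 200.
Ranking these from shortest: Quaternary < Ordovician < Carboniferous < Siderian < Tonian.
Position 2 in that ranking is Ordovician, which lasted 41.6 Myr.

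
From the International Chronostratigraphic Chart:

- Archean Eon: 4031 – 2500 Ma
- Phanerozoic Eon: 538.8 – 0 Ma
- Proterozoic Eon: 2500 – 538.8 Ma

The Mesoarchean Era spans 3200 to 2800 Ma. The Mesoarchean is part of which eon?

The Mesoarchean (3200–2800 Ma) lies entirely within 4031–2500 Ma, the Archean Eon.

Archean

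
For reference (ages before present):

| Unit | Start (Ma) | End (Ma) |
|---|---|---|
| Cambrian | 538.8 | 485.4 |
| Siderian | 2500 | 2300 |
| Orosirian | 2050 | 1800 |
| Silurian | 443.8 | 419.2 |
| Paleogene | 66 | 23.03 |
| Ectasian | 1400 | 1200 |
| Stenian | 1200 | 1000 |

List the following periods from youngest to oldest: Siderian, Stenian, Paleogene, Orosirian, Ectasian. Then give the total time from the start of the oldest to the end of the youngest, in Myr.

Paleogene → Stenian → Ectasian → Orosirian → Siderian; total span 2476.97 Myr

From the excerpt: Siderian 2500–2300; Stenian 1200–1000; Paleogene 66–23.03; Orosirian 2050–1800; Ectasian 1400–1200 (Ma).
Larger Ma is earlier, so the oldest is Siderian and the youngest is Paleogene; youngest to oldest: Paleogene, Stenian, Ectasian, Orosirian, Siderian.
Oldest start 2500 minus youngest end 23.03 gives 2476.97 Myr overall.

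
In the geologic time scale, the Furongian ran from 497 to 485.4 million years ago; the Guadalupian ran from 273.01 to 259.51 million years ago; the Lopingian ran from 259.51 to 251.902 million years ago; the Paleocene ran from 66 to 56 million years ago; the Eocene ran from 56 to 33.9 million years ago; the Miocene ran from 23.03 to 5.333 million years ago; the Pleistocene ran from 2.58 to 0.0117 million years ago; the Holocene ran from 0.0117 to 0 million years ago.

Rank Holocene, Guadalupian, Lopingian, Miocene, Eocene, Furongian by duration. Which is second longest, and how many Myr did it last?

Miocene, 17.697 million years

Start − end for each: Holocene 0.0117 − 0 = 0.0117; Guadalupian 273.01 − 259.51 = 13.5; Lopingian 259.51 − 251.902 = 7.608; Miocene 23.03 − 5.333 = 17.697; Eocene 56 − 33.9 = 22.1; Furongian 497 − 485.4 = 11.6.
Ranking these from longest: Eocene > Miocene > Guadalupian > Furongian > Lopingian > Holocene.
Position 2 in that ranking is Miocene, which lasted 17.697 Myr.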